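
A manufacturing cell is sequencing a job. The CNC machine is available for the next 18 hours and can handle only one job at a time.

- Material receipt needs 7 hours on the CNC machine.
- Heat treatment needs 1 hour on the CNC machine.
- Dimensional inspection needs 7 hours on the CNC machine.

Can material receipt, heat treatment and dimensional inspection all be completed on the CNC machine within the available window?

Running back to back, the jobs need 7 + 1 + 7 = 15 hours on the CNC machine.
Since 15 ≤ 18, they fit within the window.

Yes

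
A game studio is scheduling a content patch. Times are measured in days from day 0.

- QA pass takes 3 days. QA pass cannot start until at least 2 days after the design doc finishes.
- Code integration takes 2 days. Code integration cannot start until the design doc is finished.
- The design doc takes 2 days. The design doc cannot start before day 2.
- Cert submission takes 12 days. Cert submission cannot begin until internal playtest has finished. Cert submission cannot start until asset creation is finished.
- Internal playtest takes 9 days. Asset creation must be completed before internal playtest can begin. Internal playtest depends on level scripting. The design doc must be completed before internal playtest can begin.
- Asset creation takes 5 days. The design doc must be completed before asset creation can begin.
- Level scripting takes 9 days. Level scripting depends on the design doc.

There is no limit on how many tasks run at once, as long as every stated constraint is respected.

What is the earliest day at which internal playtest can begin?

The design doc waits on its own release at day 2, so it starts at day 2 and finishes at 2 + 2 = day 4.
Level scripting waits on the design doc (finishes day 4), so it starts at day 4 and finishes at 4 + 9 = day 13.
After the design doc (finishes day 4), asset creation can start at day 4 and finishes at day 9.
Internal playtest waits on asset creation (finishes day 9); level scripting (finishes day 13); the design doc (finishes day 4). The latest of these is day 13, which is the earliest internal playtest can start.

13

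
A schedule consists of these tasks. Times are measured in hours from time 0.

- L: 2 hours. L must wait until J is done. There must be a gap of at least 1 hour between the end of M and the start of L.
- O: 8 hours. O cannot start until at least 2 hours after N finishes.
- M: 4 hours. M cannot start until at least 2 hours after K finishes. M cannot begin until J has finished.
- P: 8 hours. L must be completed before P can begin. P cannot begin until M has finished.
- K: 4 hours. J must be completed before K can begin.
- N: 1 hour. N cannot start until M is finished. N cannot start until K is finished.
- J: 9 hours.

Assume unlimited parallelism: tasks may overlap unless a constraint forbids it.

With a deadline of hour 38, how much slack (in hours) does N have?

8

J can start immediately at hour 0; it finishes at hour 9.
After J (finishes hour 9), K can start at hour 9 and finishes at hour 13.
M needs all of K (finishes hour 13, plus 2-hour gap → hour 15); J (finishes hour 9). That puts its earliest start at hour 15; it finishes at 15 + 4 = hour 19.
For N: M (finishes hour 19); K (finishes hour 13). Taking the maximum gives a start of hour 19, and it finishes at 19 + 1 = hour 20.

Working backward from the deadline:
O has no dependents, so it just needs to finish by hour 38. Starting by 38 − 8 = hour 30 achieves that.
N feeds into O (must start by hour 30, minus 2-hour gap → hour 28); so N must finish by hour 28 and therefore start by hour 27.
So N can start as early as hour 19 and as late as hour 27, giving 27 − 19 = 8 hours of slack.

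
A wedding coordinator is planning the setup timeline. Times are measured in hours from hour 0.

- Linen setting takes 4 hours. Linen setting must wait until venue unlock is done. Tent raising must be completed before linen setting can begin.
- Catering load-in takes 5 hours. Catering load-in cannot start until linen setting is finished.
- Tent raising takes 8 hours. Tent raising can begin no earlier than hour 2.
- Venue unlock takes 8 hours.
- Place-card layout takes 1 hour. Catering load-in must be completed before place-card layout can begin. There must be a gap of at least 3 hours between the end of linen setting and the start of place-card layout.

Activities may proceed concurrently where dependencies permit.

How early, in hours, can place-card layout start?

After its own release at hour 2, tent raising can start at hour 2 and finishes at hour 10.
Venue unlock can start immediately at hour 0; it finishes at hour 8.
Linen setting cannot start until venue unlock (finishes hour 8); tent raising (finishes hour 10). The controlling bound is hour 10, so linen setting finishes at 10 + 4 = hour 14.
Catering load-in cannot begin until linen setting (finishes hour 14). It runs from hour 14 to 14 + 5 = hour 19.
Place-card layout waits on catering load-in (finishes hour 19); linen setting (finishes hour 14, plus 3-hour gap → hour 17). The latest of these is hour 19, which is the earliest place-card layout can start.

19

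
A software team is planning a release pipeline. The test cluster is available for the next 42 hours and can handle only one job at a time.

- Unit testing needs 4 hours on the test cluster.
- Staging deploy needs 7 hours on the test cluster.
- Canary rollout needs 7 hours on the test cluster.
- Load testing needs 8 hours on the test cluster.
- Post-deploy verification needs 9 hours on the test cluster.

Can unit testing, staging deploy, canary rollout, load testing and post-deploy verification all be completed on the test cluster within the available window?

Yes

Running back to back, the jobs need 4 + 7 + 7 + 8 + 9 = 35 hours on the test cluster.
Since 35 ≤ 42, they fit within the window.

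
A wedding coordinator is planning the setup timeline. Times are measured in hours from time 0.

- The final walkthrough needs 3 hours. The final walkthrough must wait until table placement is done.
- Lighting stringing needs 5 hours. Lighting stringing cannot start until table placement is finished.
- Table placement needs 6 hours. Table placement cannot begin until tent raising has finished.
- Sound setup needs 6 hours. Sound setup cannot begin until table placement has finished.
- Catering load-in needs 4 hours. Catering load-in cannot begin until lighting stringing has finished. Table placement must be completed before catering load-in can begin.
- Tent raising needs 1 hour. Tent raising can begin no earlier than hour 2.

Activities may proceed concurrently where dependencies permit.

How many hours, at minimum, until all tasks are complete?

Tent raising waits on its own release at hour 2, so it starts at hour 2 and finishes at 2 + 1 = hour 3.
Table placement waits on tent raising (finishes hour 3), so it starts at hour 3 and finishes at 3 + 6 = hour 9.
After table placement (finishes hour 9), the final walkthrough can start at hour 9 and finishes at hour 12.
Sound setup waits on table placement (finishes hour 9), so it starts at hour 9 and finishes at 9 + 6 = hour 15.
Lighting stringing cannot begin until table placement (finishes hour 9). It runs from hour 9 to 9 + 5 = hour 14.
Catering load-in needs all of lighting stringing (finishes hour 14); table placement (finishes hour 9). That puts its earliest start at hour 14; it finishes at 14 + 4 = hour 18.
All tasks are finished once the last one completes. Finish times: Tent raising at 3, Table placement at 9, Lighting stringing at 14, Sound setup at 15, Catering load-in at 18, The final walkthrough at 12. The latest is hour 18.

18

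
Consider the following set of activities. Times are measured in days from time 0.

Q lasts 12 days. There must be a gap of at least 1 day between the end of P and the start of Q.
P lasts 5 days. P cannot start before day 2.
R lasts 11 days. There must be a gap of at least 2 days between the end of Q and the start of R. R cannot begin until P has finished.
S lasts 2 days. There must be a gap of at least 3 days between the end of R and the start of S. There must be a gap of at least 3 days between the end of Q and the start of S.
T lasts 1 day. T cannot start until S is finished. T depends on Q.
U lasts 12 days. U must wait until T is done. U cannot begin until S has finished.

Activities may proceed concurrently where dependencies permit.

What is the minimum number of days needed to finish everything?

51

P waits on its own release at day 2, so it starts at day 2 and finishes at 2 + 5 = day 7.
After P (finishes day 7, plus 1-day gap → day 8), Q can start at day 8 and finishes at day 20.
R cannot start until Q (finishes day 20, plus 2-day gap → day 22); P (finishes day 7). The controlling bound is day 22, so R finishes at 22 + 11 = day 33.
For S: R (finishes day 33, plus 3-day gap → day 36); Q (finishes day 20, plus 3-day gap → day 23). Taking the maximum gives a start of day 36, and it finishes at 36 + 2 = day 38.
T needs all of S (finishes day 38); Q (finishes day 20). That puts its earliest start at day 38; it finishes at 38 + 1 = day 39.
U has to wait for T (finishes day 39); S (finishes day 38). The latest of these is day 39, so U runs day 39 to 39 + 12 = day 51.
All tasks are finished once the last one completes. Finish times: P at 7, Q at 20, R at 33, S at 38, T at 39, U at 51. The latest is day 51.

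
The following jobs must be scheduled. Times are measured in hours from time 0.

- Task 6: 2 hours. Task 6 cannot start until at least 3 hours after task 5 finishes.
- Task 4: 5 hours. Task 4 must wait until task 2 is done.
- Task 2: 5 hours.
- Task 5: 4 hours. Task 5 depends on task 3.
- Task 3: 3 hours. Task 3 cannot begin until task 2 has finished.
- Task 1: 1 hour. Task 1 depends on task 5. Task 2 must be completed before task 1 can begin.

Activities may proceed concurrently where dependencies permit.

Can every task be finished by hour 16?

No

Task 2 has no prerequisites, so it starts at hour 0 and finishes at hour 5.
After task 2 (finishes hour 5), task 4 can start at hour 5 and finishes at hour 10.
After task 2 (finishes hour 5), task 3 can start at hour 5 and finishes at hour 8.
After task 3 (finishes hour 8), task 5 can start at hour 8 and finishes at hour 12.
After task 5 (finishes hour 12, plus 3-hour gap → hour 15), task 6 can start at hour 15 and finishes at hour 17.
Task 1 cannot start until task 5 (finishes hour 12); task 2 (finishes hour 5). The controlling bound is hour 12, so task 1 finishes at 12 + 1 = hour 13.
The earliest everything can be done is hour 17, which is after the deadline of 16, so it is not possible.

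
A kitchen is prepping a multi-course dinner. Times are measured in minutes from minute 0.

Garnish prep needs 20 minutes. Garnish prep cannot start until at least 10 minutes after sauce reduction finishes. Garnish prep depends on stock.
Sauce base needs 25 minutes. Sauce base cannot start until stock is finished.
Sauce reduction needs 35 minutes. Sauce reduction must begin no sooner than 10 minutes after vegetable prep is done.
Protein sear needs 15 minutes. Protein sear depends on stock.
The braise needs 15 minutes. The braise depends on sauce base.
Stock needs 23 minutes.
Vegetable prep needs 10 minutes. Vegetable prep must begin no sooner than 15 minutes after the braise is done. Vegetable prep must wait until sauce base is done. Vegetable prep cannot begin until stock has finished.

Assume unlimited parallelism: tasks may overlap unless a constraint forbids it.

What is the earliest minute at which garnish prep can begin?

143

Stock has no prerequisites, so it starts at minute 0 and finishes at minute 23.
After stock (finishes minute 23), sauce base can start at minute 23 and finishes at minute 48.
The braise waits on sauce base (finishes minute 48), so it starts at minute 48 and finishes at 48 + 15 = minute 63.
Vegetable prep needs all of the braise (finishes minute 63, plus 15-minute gap → minute 78); sauce base (finishes minute 48); stock (finishes minute 23). That puts its earliest start at minute 78; it finishes at 78 + 10 = minute 88.
Sauce reduction cannot begin until vegetable prep (finishes minute 88, plus 10-minute gap → minute 98). It runs from minute 98 to 98 + 35 = minute 133.
Garnish prep waits on sauce reduction (finishes minute 133, plus 10-minute gap → minute 143); stock (finishes minute 23). The latest of these is minute 143, which is the earliest garnish prep can start.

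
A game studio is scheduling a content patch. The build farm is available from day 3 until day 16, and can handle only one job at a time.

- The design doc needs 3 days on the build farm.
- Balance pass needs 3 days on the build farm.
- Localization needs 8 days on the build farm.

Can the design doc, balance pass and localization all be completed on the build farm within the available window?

No

The build farm window is 16 − 3 = 13 days.
Running back to back, the jobs need 3 + 3 + 8 = 14 days on the build farm.
Since 14 > 13, they cannot all fit.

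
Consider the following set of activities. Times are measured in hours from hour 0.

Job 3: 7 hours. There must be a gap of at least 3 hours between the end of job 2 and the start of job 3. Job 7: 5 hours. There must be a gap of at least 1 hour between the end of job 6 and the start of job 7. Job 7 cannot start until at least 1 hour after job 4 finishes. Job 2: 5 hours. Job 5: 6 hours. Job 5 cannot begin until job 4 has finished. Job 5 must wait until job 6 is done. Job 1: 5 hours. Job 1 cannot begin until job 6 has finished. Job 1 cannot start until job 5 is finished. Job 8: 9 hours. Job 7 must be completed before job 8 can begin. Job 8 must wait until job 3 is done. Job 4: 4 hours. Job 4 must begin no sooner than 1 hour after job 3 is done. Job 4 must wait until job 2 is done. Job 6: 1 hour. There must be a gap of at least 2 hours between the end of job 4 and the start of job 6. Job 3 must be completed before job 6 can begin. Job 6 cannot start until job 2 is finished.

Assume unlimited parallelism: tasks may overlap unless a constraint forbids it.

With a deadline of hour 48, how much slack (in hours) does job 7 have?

Nothing blocks job 2, so it runs from hour 0 to hour 5.
Job 3 waits on job 2 (finishes hour 5, plus 3-hour gap → hour 8), so it starts at hour 8 and finishes at 8 + 7 = hour 15.
For job 4: job 3 (finishes hour 15, plus 1-hour gap → hour 16); job 2 (finishes hour 5). Taking the maximum gives a start of hour 16, and it finishes at 16 + 4 = hour 20.
For job 6: job 4 (finishes hour 20, plus 2-hour gap → hour 22); job 3 (finishes hour 15); job 2 (finishes hour 5). Taking the maximum gives a start of hour 22, and it finishes at 22 + 1 = hour 23.
Job 7 has to wait for job 6 (finishes hour 23, plus 1-hour gap → hour 24); job 4 (finishes hour 20, plus 1-hour gap → hour 21). The latest of these is hour 24, so job 7 runs hour 24 to 24 + 5 = hour 29.

Working backward from the deadline:
Job 8 must finish by hour 48; it takes 9 hours, so it must start by 48 − 9 = hour 39.
Since job 8 (must start by hour 39) depends on it, job 7 must finish by hour 39. Backing off its 5-hour duration gives a latest start of hour 34.
So job 7 can start as early as hour 24 and as late as hour 34, giving 34 − 24 = 10 hours of slack.

10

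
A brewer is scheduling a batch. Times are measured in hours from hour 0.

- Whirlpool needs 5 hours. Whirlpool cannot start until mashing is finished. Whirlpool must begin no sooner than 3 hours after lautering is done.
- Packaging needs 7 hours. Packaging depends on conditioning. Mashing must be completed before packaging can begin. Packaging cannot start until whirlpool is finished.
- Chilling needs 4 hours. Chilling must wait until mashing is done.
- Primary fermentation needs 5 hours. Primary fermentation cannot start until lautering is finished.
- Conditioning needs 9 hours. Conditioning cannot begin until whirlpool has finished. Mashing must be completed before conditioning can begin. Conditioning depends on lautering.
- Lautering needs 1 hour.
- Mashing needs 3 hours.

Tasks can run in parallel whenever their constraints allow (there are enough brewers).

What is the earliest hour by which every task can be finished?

Lautering can start immediately at hour 0; it finishes at hour 1.
Primary fermentation cannot begin until lautering (finishes hour 1). It runs from hour 1 to 1 + 5 = hour 6.
Mashing has no prerequisites, so it starts at hour 0 and finishes at hour 3.
Chilling waits on mashing (finishes hour 3), so it starts at hour 3 and finishes at 3 + 4 = hour 7.
Whirlpool needs all of mashing (finishes hour 3); lautering (finishes hour 1, plus 3-hour gap → hour 4). That puts its earliest start at hour 4; it finishes at 4 + 5 = hour 9.
For conditioning: whirlpool (finishes hour 9); mashing (finishes hour 3); lautering (finishes hour 1). Taking the maximum gives a start of hour 9, and it finishes at 9 + 9 = hour 18.
Packaging cannot start until conditioning (finishes hour 18); mashing (finishes hour 3); whirlpool (finishes hour 9). The controlling bound is hour 18, so packaging finishes at 18 + 7 = hour 25.
All tasks are finished once the last one completes. Finish times: Mashing at 3, Lautering at 1, Whirlpool at 9, Chilling at 7, Primary fermentation at 6, Conditioning at 18, Packaging at 25. The latest is hour 25.

25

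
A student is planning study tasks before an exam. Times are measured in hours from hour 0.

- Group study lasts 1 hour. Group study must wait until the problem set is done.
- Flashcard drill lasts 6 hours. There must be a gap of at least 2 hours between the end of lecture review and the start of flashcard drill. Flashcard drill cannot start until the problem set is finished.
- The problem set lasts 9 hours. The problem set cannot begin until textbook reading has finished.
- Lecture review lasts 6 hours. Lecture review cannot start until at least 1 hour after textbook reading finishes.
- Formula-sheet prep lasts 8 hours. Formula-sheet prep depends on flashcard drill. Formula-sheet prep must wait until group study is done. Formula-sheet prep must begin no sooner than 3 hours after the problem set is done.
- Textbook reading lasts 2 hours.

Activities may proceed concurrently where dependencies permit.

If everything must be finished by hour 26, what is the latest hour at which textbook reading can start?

To finish by hour 26, formula-sheet prep (duration 8) must start no later than hour 18.
Since formula-sheet prep (must start by hour 18) depends on it, flashcard drill must finish by hour 18. Backing off its 6-hour duration gives a latest start of hour 12.
Lecture review must finish before flashcard drill (must start by hour 12, minus 2-hour gap → hour 10). With a 6-hour duration, lecture review must start by 10 − 6 = hour 4.
Group study must finish before formula-sheet prep (must start by hour 18). With a 1-hour duration, group study must start by 18 − 1 = hour 17.
The problem set has several dependents: flashcard drill (must start by hour 12); group study (must start by hour 17); formula-sheet prep (must start by hour 18, minus 3-hour gap → hour 15). The earliest of those limits is hour 12, so the problem set must start by 12 − 9 = hour 3.
For textbook reading: lecture review (must start by hour 4, minus 1-hour gap → hour 3); the problem set (must start by hour 3). The most restrictive is hour 3; with a 2-hour duration, textbook reading must start by hour 1.

1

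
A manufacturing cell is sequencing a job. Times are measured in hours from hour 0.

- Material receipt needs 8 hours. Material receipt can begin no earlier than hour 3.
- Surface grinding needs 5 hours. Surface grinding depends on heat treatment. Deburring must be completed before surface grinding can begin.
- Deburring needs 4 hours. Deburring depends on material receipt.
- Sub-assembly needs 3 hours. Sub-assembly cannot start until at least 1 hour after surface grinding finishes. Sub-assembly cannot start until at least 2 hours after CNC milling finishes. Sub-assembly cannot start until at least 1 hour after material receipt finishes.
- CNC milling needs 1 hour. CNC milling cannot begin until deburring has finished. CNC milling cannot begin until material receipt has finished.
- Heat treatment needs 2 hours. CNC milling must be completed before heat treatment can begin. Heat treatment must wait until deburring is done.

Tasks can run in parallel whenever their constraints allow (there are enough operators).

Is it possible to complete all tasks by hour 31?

Yes

Material receipt waits on its own release at hour 3, so it starts at hour 3 and finishes at 3 + 8 = hour 11.
Deburring cannot begin until material receipt (finishes hour 11). It runs from hour 11 to 11 + 4 = hour 15.
CNC milling has to wait for deburring (finishes hour 15); material receipt (finishes hour 11). The latest of these is hour 15, so CNC milling runs hour 15 to 15 + 1 = hour 16.
Heat treatment has to wait for CNC milling (finishes hour 16); deburring (finishes hour 15). The latest of these is hour 16, so heat treatment runs hour 16 to 16 + 2 = hour 18.
Surface grinding needs all of heat treatment (finishes hour 18); deburring (finishes hour 15). That puts its earliest start at hour 18; it finishes at 18 + 5 = hour 23.
Sub-assembly has to wait for surface grinding (finishes hour 23, plus 1-hour gap → hour 24); CNC milling (finishes hour 16, plus 2-hour gap → hour 18); material receipt (finishes hour 11, plus 1-hour gap → hour 12). The latest of these is hour 24, so sub-assembly runs hour 24 to 24 + 3 = hour 27.
Every task is finished by hour 27, which is no later than the deadline of 31, so the schedule is feasible.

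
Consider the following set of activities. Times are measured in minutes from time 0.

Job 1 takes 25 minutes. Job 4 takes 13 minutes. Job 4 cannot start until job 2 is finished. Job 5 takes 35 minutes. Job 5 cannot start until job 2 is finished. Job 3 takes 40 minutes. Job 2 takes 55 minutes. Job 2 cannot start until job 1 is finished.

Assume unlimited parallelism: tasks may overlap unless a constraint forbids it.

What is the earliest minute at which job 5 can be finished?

Job 1 has no prerequisites, so it starts at minute 0 and finishes at minute 25.
Job 2 cannot begin until job 1 (finishes minute 25). It runs from minute 25 to 25 + 55 = minute 80.
Job 5 waits on job 2 (finishes minute 80), so it starts at minute 80 and finishes at 80 + 35 = minute 115.

115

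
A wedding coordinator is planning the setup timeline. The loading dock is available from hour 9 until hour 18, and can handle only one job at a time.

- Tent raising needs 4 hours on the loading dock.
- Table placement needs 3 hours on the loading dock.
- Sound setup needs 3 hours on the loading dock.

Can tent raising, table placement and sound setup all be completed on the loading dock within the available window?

No

The loading dock window is 18 − 9 = 9 hours.
Running back to back, the jobs need 4 + 3 + 3 = 10 hours on the loading dock.
Since 10 > 9, they cannot all fit.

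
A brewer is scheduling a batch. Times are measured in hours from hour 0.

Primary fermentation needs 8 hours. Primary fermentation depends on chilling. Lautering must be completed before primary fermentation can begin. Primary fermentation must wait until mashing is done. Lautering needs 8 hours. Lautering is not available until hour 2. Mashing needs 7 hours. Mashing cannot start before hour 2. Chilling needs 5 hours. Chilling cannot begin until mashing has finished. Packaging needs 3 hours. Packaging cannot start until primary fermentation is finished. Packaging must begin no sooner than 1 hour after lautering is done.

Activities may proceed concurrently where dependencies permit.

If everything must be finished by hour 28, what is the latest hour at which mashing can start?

5

To finish by hour 28, packaging (duration 3) must start no later than hour 25.
Since packaging (must start by hour 25) depends on it, primary fermentation must finish by hour 25. Backing off its 8-hour duration gives a latest start of hour 17.
Chilling has to be done before primary fermentation (must start by hour 17). That means finishing by hour 17, i.e. starting by 17 − 5 = hour 12.
For mashing: chilling (must start by hour 12); primary fermentation (must start by hour 17). The most restrictive is hour 12; with a 7-hour duration, mashing must start by hour 5.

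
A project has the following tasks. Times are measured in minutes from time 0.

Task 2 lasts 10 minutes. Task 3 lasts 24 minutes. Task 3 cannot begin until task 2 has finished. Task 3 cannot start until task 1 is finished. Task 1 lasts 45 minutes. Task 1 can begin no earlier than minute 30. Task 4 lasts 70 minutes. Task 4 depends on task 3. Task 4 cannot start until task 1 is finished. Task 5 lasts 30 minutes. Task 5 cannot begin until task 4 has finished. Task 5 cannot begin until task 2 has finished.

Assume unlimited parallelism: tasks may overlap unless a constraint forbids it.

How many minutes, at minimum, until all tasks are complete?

199

Task 2 can start immediately at minute 0; it finishes at minute 10.
Task 1 cannot begin until its own release at minute 30. It runs from minute 30 to 30 + 45 = minute 75.
Task 3 cannot start until task 2 (finishes minute 10); task 1 (finishes minute 75). The controlling bound is minute 75, so task 3 finishes at 75 + 24 = minute 99.
Task 4 needs all of task 3 (finishes minute 99); task 1 (finishes minute 75). That puts its earliest start at minute 99; it finishes at 99 + 70 = minute 169.
Task 5 needs all of task 4 (finishes minute 169); task 2 (finishes minute 10). That puts its earliest start at minute 169; it finishes at 169 + 30 = minute 199.
All tasks are finished once the last one completes. Finish times: Task 1 at 75, Task 2 at 10, Task 3 at 99, Task 4 at 169, Task 5 at 199. The latest is minute 199.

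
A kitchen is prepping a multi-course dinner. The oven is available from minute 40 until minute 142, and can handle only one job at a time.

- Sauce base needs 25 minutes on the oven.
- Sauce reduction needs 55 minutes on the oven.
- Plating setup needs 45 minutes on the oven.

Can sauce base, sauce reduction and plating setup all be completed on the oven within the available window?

The oven window is 142 − 40 = 102 minutes.
Running back to back, the jobs need 25 + 55 + 45 = 125 minutes on the oven.
Since 125 > 102, they cannot all fit.

No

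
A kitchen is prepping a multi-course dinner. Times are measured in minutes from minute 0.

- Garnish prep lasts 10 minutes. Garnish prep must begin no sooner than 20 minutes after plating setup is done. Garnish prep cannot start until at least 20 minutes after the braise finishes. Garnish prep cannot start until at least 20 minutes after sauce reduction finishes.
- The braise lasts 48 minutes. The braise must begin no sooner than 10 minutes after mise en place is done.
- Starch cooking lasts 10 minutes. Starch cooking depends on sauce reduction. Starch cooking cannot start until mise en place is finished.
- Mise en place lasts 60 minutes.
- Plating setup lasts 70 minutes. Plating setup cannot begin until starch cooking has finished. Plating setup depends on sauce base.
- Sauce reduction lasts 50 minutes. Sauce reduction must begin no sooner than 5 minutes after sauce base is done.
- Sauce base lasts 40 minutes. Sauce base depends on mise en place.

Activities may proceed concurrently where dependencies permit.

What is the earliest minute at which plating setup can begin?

Mise en place has no prerequisites, so it starts at minute 0 and finishes at minute 60.
After mise en place (finishes minute 60), sauce base can start at minute 60 and finishes at minute 100.
Sauce reduction cannot begin until sauce base (finishes minute 100, plus 5-minute gap → minute 105). It runs from minute 105 to 105 + 50 = minute 155.
For starch cooking: sauce reduction (finishes minute 155); mise en place (finishes minute 60). Taking the maximum gives a start of minute 155, and it finishes at 155 + 10 = minute 165.
Plating setup waits on starch cooking (finishes minute 165); sauce base (finishes minute 100). The latest of these is minute 165, which is the earliest plating setup can start.

165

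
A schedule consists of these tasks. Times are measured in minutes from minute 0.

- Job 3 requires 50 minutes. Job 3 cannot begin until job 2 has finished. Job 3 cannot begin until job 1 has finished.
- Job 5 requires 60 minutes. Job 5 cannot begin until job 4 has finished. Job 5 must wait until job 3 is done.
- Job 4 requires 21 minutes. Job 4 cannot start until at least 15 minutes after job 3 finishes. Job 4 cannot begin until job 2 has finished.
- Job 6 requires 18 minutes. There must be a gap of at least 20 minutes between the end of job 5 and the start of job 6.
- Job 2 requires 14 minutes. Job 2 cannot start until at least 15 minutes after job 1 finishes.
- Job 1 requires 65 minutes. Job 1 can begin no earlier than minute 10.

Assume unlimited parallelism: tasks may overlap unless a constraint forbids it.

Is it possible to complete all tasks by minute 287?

Job 1 cannot begin until its own release at minute 10. It runs from minute 10 to 10 + 65 = minute 75.
Job 2 cannot begin until job 1 (finishes minute 75, plus 15-minute gap → minute 90). It runs from minute 90 to 90 + 14 = minute 104.
Job 3 has to wait for job 2 (finishes minute 104); job 1 (finishes minute 75). The latest of these is minute 104, so job 3 runs minute 104 to 104 + 50 = minute 154.
For job 4: job 3 (finishes minute 154, plus 15-minute gap → minute 169); job 2 (finishes minute 104). Taking the maximum gives a start of minute 169, and it finishes at 169 + 21 = minute 190.
Job 5 needs all of job 4 (finishes minute 190); job 3 (finishes minute 154). That puts its earliest start at minute 190; it finishes at 190 + 60 = minute 250.
Job 6 cannot begin until job 5 (finishes minute 250, plus 20-minute gap → minute 270). It runs from minute 270 to 270 + 18 = minute 288.
The earliest everything can be done is minute 288, which is after the deadline of 287, so it is not possible.

No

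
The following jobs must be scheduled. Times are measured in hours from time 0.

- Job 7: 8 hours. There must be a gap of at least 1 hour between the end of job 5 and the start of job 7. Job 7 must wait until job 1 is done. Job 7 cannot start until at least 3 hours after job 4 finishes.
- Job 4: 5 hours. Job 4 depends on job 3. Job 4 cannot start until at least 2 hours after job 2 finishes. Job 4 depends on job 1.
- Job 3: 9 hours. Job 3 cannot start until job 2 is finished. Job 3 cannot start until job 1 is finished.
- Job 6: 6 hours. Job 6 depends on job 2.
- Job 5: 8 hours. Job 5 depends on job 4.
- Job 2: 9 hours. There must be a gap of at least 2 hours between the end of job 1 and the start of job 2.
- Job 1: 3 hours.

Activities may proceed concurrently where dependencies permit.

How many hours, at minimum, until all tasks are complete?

Job 1 has no prerequisites, so it starts at hour 0 and finishes at hour 3.
Job 2 cannot begin until job 1 (finishes hour 3, plus 2-hour gap → hour 5). It runs from hour 5 to 5 + 9 = hour 14.
Job 6 cannot begin until job 2 (finishes hour 14). It runs from hour 14 to 14 + 6 = hour 20.
Job 3 needs all of job 2 (finishes hour 14); job 1 (finishes hour 3). That puts its earliest start at hour 14; it finishes at 14 + 9 = hour 23.
Job 4 cannot start until job 3 (finishes hour 23); job 2 (finishes hour 14, plus 2-hour gap → hour 16); job 1 (finishes hour 3). The controlling bound is hour 23, so job 4 finishes at 23 + 5 = hour 28.
Job 5 cannot begin until job 4 (finishes hour 28). It runs from hour 28 to 28 + 8 = hour 36.
For job 7: job 5 (finishes hour 36, plus 1-hour gap → hour 37); job 1 (finishes hour 3); job 4 (finishes hour 28, plus 3-hour gap → hour 31). Taking the maximum gives a start of hour 37, and it finishes at 37 + 8 = hour 45.
All tasks are finished once the last one completes. Finish times: Job 1 at 3, Job 2 at 14, Job 3 at 23, Job 4 at 28, Job 5 at 36, Job 6 at 20, Job 7 at 45. The latest is hour 45.

45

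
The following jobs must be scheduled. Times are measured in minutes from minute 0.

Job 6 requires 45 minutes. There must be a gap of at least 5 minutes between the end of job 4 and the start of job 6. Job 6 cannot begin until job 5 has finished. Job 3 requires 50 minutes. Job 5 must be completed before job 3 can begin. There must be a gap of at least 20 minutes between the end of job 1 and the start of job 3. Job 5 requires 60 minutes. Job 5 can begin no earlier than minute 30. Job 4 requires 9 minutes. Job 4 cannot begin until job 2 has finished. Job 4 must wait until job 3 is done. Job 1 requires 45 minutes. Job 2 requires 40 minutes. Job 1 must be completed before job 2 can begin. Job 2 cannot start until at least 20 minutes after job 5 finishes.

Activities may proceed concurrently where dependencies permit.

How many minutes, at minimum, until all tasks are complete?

209

Job 5 waits on its own release at minute 30, so it starts at minute 30 and finishes at 30 + 60 = minute 90.
Job 1 has no prerequisites, so it starts at minute 0 and finishes at minute 45.
Job 3 needs all of job 5 (finishes minute 90); job 1 (finishes minute 45, plus 20-minute gap → minute 65). That puts its earliest start at minute 90; it finishes at 90 + 50 = minute 140.
Job 2 needs all of job 1 (finishes minute 45); job 5 (finishes minute 90, plus 20-minute gap → minute 110). That puts its earliest start at minute 110; it finishes at 110 + 40 = minute 150.
Job 4 cannot start until job 2 (finishes minute 150); job 3 (finishes minute 140). The controlling bound is minute 150, so job 4 finishes at 150 + 9 = minute 159.
Job 6 cannot start until job 4 (finishes minute 159, plus 5-minute gap → minute 164); job 5 (finishes minute 90). The controlling bound is minute 164, so job 6 finishes at 164 + 45 = minute 209.
All tasks are finished once the last one completes. Finish times: Job 1 at 45, Job 2 at 150, Job 3 at 140, Job 4 at 159, Job 5 at 90, Job 6 at 209. The latest is minute 209.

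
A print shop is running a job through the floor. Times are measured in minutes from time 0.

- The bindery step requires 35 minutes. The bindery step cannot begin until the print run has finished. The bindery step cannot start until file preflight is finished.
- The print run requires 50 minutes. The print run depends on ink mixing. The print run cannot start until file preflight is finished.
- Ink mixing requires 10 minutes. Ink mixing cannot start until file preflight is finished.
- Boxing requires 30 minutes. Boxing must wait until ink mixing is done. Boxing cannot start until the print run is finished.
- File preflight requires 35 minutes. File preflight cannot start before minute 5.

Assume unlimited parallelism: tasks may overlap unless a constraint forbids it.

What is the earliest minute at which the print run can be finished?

100

After its own release at minute 5, file preflight can start at minute 5 and finishes at minute 40.
After file preflight (finishes minute 40), ink mixing can start at minute 40 and finishes at minute 50.
The print run cannot start until ink mixing (finishes minute 50); file preflight (finishes minute 40). The controlling bound is minute 50, so the print run finishes at 50 + 50 = minute 100.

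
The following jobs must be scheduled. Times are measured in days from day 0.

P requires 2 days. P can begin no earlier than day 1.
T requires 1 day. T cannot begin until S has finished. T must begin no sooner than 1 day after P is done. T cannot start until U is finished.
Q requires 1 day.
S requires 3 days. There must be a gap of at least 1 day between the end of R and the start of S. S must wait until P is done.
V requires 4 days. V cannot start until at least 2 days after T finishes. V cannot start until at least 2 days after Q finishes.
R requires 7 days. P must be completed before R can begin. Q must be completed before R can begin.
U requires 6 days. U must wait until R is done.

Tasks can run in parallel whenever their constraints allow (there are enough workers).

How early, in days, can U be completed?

16

Q can start immediately at day 0; it finishes at day 1.
P cannot begin until its own release at day 1. It runs from day 1 to 1 + 2 = day 3.
R cannot start until P (finishes day 3); Q (finishes day 1). The controlling bound is day 3, so R finishes at 3 + 7 = day 10.
U cannot begin until R (finishes day 10). It runs from day 10 to 10 + 6 = day 16.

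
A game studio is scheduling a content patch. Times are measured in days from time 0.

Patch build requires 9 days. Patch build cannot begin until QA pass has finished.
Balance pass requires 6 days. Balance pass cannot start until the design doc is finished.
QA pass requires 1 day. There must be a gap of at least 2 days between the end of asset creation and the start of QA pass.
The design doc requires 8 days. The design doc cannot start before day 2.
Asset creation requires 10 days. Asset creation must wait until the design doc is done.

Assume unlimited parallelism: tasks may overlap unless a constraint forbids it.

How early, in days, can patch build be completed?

32

The design doc cannot begin until its own release at day 2. It runs from day 2 to 2 + 8 = day 10.
After the design doc (finishes day 10), asset creation can start at day 10 and finishes at day 20.
QA pass waits on asset creation (finishes day 20, plus 2-day gap → day 22), so it starts at day 22 and finishes at 22 + 1 = day 23.
Patch build cannot begin until QA pass (finishes day 23). It runs from day 23 to 23 + 9 = day 32.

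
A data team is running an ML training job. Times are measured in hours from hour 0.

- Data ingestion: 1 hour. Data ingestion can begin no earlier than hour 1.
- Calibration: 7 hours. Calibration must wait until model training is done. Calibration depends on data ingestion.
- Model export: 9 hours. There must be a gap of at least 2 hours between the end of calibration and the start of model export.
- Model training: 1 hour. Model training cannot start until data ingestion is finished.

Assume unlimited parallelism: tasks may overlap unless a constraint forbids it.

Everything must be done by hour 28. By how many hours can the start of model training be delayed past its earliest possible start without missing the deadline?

Data ingestion waits on its own release at hour 1, so it starts at hour 1 and finishes at 1 + 1 = hour 2.
Model training cannot begin until data ingestion (finishes hour 2). It runs from hour 2 to 2 + 1 = hour 3.

Working backward from the deadline:
Nothing follows model export; the deadline of hour 28 is its only limit. It must start by 28 − 9 = hour 19.
Calibration has to be done before model export (must start by hour 19, minus 2-hour gap → hour 17). That means finishing by hour 17, i.e. starting by 17 − 7 = hour 10.
Model training must finish before calibration (must start by hour 10). With a 1-hour duration, model training must start by 10 − 1 = hour 9.
So model training can start as early as hour 2 and as late as hour 9, giving 9 − 2 = 7 hours of slack.

7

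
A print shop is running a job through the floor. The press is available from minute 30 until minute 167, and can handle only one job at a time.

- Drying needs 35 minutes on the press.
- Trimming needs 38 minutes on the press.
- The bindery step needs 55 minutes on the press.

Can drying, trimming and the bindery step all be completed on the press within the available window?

The press window is 167 − 30 = 137 minutes.
Running back to back, the jobs need 35 + 38 + 55 = 128 minutes on the press.
Since 128 ≤ 137, they fit within the window.

Yes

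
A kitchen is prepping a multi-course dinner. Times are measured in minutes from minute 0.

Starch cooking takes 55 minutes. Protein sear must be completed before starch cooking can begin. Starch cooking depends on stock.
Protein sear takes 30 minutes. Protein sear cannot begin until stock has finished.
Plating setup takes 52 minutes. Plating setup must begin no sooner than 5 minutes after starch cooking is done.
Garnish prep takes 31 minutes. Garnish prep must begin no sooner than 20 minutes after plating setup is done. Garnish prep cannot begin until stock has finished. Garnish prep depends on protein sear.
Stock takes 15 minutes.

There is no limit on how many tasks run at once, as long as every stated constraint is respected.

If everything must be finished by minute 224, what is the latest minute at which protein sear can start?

Garnish prep must finish by minute 224; it takes 31 minutes, so it must start by 224 − 31 = minute 193.
Plating setup feeds into garnish prep (must start by minute 193, minus 20-minute gap → minute 173); so plating setup must finish by minute 173 and therefore start by minute 121.
Starch cooking must finish before plating setup (must start by minute 121, minus 5-minute gap → minute 116). With a 55-minute duration, starch cooking must start by 116 − 55 = minute 61.
For protein sear: starch cooking (must start by minute 61); garnish prep (must start by minute 193). The most restrictive is minute 61; with a 30-minute duration, protein sear must start by minute 31.

31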